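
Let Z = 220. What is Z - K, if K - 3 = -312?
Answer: 529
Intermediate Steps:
K = -309 (K = 3 - 312 = -309)
Z - K = 220 - 1*(-309) = 220 + 309 = 529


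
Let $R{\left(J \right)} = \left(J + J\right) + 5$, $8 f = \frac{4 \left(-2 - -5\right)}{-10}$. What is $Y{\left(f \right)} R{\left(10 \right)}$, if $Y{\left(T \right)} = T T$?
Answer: $\frac{9}{16} \approx 0.5625$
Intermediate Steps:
$f = - \frac{3}{20}$ ($f = \frac{4 \left(-2 - -5\right) \frac{1}{-10}}{8} = \frac{4 \left(-2 + 5\right) \left(- \frac{1}{10}\right)}{8} = \frac{4 \cdot 3 \left(- \frac{1}{10}\right)}{8} = \frac{12 \left(- \frac{1}{10}\right)}{8} = \frac{1}{8} \left(- \frac{6}{5}\right) = - \frac{3}{20} \approx -0.15$)
$Y{\left(T \right)} = T^{2}$
$R{\left(J \right)} = 5 + 2 J$ ($R{\left(J \right)} = 2 J + 5 = 5 + 2 J$)
$Y{\left(f \right)} R{\left(10 \right)} = \left(- \frac{3}{20}\right)^{2} \left(5 + 2 \cdot 10\right) = \frac{9 \left(5 + 20\right)}{400} = \frac{9}{400} \cdot 25 = \frac{9}{16}$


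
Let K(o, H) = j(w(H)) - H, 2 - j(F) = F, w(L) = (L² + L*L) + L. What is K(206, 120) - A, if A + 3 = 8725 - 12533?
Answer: -25227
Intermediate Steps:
w(L) = L + 2*L² (w(L) = (L² + L²) + L = 2*L² + L = L + 2*L²)
j(F) = 2 - F
K(o, H) = 2 - H - H*(1 + 2*H) (K(o, H) = (2 - H*(1 + 2*H)) - H = 2 - H - H*(1 + 2*H))
A = -3811 (A = -3 + (8725 - 12533) = -3 - 3808 = -3811)
K(206, 120) - A = (2 - 2*120 - 2*120²) - 1*(-3811) = (2 - 240 - 2*14400) + 3811 = (2 - 240 - 28800) + 3811 = -29038 + 3811 = -25227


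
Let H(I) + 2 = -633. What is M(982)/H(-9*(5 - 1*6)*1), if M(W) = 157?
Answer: -157/635 ≈ -0.24724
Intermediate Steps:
H(I) = -635 (H(I) = -2 - 633 = -635)
M(982)/H(-9*(5 - 1*6)*1) = 157/(-635) = 157*(-1/635) = -157/635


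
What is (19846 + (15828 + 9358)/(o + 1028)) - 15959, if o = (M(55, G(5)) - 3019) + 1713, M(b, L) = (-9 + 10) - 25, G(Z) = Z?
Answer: 574344/151 ≈ 3803.6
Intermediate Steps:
M(b, L) = -24 (M(b, L) = 1 - 25 = -24)
o = -1330 (o = (-24 - 3019) + 1713 = -3043 + 1713 = -1330)
(19846 + (15828 + 9358)/(o + 1028)) - 15959 = (19846 + (15828 + 9358)/(-1330 + 1028)) - 15959 = (19846 + 25186/(-302)) - 15959 = (19846 + 25186*(-1/302)) - 15959 = (19846 - 12593/151) - 15959 = 2984153/151 - 15959 = 574344/151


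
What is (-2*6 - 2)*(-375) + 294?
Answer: 5544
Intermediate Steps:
(-2*6 - 2)*(-375) + 294 = (-12 - 2)*(-375) + 294 = -14*(-375) + 294 = 5250 + 294 = 5544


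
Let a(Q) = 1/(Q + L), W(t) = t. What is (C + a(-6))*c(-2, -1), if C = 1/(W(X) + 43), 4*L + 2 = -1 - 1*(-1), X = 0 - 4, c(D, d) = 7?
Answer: -35/39 ≈ -0.89744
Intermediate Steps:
X = -4
L = -1/2 (L = -1/2 + (-1 - 1*(-1))/4 = -1/2 + (-1 + 1)/4 = -1/2 + (1/4)*0 = -1/2 + 0 = -1/2 ≈ -0.50000)
C = 1/39 (C = 1/(-4 + 43) = 1/39 ≈ 0.025641)
a(Q) = 1/(-1/2 + Q) (a(Q) = 1/(Q - 1/2) = 1/(-1/2 + Q))
(C + a(-6))*c(-2, -1) = (1/39 + 2/(-1 + 2*(-6)))*7 = (1/39 + 2/(-1 - 12))*7 = (1/39 + 2/(-13))*7 = (1/39 + 2*(-1/13))*7 = (1/39 - 2/13)*7 = -5/39*7 = -35/39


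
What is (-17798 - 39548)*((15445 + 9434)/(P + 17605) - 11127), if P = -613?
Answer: 1806830098555/2832 ≈ 6.3801e+8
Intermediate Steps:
(-17798 - 39548)*((15445 + 9434)/(P + 17605) - 11127) = (-17798 - 39548)*((15445 + 9434)/(-613 + 17605) - 11127) = -57346*(24879/16992 - 11127) = -57346*(24879*(1/16992) - 11127) = -57346*(8293/5664 - 11127) = -57346*(-63015035/5664) = 1806830098555/2832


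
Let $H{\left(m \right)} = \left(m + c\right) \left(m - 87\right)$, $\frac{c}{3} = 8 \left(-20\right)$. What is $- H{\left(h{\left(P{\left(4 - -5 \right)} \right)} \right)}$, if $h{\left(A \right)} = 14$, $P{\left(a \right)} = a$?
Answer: $-34018$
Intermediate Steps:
$c = -480$ ($c = 3 \cdot 8 \left(-20\right) = 3 \left(-160\right) = -480$)
$H{\left(m \right)} = \left(-480 + m\right) \left(-87 + m\right)$ ($H{\left(m \right)} = \left(m - 480\right) \left(m - 87\right) = \left(-480 + m\right) \left(-87 + m\right)$)
$- H{\left(h{\left(P{\left(4 - -5 \right)} \right)} \right)} = - (41760 + 14^{2} - 7938) = - (41760 + 196 - 7938) = \left(-1\right) 34018 = -34018$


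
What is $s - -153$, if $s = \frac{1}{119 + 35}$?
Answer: $\frac{23563}{154} \approx 153.01$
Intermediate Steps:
$s = \frac{1}{154} \approx 0.0064935$
$s - -153 = \frac{1}{154} - -153 = \frac{1}{154} + 153 = \frac{23563}{154}$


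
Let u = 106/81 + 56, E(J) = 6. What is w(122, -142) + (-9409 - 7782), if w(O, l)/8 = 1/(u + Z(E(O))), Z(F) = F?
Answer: -11019350/641 ≈ -17191.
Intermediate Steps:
u = 4642/81 (u = 106*(1/81) + 56 = 106/81 + 56 = 4642/81 ≈ 57.309)
w(O, l) = 81/641 (w(O, l) = 8/(4642/81 + 6) = 8/(5128/81) = 8*(81/5128) = 81/641)
w(122, -142) + (-9409 - 7782) = 81/641 + (-9409 - 7782) = 81/641 - 17191 = -11019350/641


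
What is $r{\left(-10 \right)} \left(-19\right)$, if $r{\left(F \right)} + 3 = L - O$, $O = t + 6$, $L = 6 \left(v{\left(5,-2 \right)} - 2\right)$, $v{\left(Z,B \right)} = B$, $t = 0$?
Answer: $627$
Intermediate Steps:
$L = -24$ ($L = 6 \left(-2 - 2\right) = 6 \left(-4\right) = -24$)
$O = 6$ ($O = 0 + 6 = 6$)
$r{\left(F \right)} = -33$ ($r{\left(F \right)} = -3 - 30 = -33$)
$r{\left(-10 \right)} \left(-19\right) = \left(-33\right) \left(-19\right) = 627$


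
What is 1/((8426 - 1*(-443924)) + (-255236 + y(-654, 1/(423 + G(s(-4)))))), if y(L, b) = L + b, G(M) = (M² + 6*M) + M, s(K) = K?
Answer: 411/80745061 ≈ 5.0901e-6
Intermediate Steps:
G(M) = M² + 7*M
1/((8426 - 1*(-443924)) + (-255236 + y(-654, 1/(423 + G(s(-4)))))) = 1/((8426 - 1*(-443924)) + (-255236 + (-654 + 1/(423 - 4*(7 - 4))))) = 1/((8426 + 443924) + (-255236 + (-654 + 1/(423 - 4*3)))) = 1/(452350 + (-255236 + (-654 + 1/(423 - 12)))) = 1/(452350 + (-255236 + (-654 + 1/411))) = 1/(452350 + (-255236 - 268793/411)) = 1/(452350 - 105170789/411) = 1/(80745061/411) = 411/80745061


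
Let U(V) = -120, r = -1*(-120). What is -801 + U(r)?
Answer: -921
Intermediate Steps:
r = 120
-801 + U(r) = -801 - 120 = -921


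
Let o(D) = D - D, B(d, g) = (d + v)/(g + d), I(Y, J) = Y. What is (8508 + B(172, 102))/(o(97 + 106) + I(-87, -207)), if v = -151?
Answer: -777071/7946 ≈ -97.794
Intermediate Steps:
B(d, g) = (-151 + d)/(d + g) (B(d, g) = (d - 151)/(g + d) = (-151 + d)/(d + g))
o(D) = 0
(8508 + B(172, 102))/(o(97 + 106) + I(-87, -207)) = (8508 + (-151 + 172)/(172 + 102))/(0 - 87) = (8508 + 21/274)/(-87) = (8508 + (1/274)*21)*(-1/87) = (8508 + 21/274)*(-1/87) = (2331213/274)*(-1/87) = -777071/7946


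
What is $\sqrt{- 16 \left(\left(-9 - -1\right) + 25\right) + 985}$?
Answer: $\sqrt{713} \approx 26.702$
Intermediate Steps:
$\sqrt{- 16 \left(\left(-9 - -1\right) + 25\right) + 985} = \sqrt{- 16 \left(\left(-9 + 1\right) + 25\right) + 985} = \sqrt{- 16 \left(-8 + 25\right) + 985} = \sqrt{\left(-16\right) 17 + 985} = \sqrt{-272 + 985} = \sqrt{713}$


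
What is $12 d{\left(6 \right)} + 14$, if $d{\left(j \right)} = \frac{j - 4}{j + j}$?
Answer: $16$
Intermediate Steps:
$d{\left(j \right)} = \frac{-4 + j}{2 j}$
$12 d{\left(6 \right)} + 14 = 12 \frac{-4 + 6}{2 \cdot 6} + 14 = 12 \cdot \frac{1}{2} \cdot \frac{1}{6} \cdot 2 + 14 = 12 \cdot \frac{1}{6} + 14 = 2 + 14 = 16$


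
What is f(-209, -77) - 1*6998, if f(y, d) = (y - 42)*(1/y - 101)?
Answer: 3836028/209 ≈ 18354.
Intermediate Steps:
f(y, d) = (-101 + 1/y)*(-42 + y) (f(y, d) = (-42 + y)*(-101 + 1/y) = (-101 + 1/y)*(-42 + y))
f(-209, -77) - 1*6998 = (4243 - 101*(-209) - 42/(-209)) - 1*6998 = (4243 + 21109 - 42*(-1/209)) - 6998 = (4243 + 21109 + 42/209) - 6998 = 5298610/209 - 6998 = 3836028/209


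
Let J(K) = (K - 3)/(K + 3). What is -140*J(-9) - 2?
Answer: -282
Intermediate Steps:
J(K) = (-3 + K)/(3 + K)
-140*J(-9) - 2 = -140*(-3 - 9)/(3 - 9) - 2 = -140*(-12)/(-6) - 2 = -(-70)*(-12)/3 - 2 = -140*2 - 2 = -280 - 2 = -282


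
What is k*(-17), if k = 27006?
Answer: -459102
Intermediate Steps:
k*(-17) = 27006*(-17) = -459102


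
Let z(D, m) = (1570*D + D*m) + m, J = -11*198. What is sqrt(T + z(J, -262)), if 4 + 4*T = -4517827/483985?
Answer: 11*I*sqrt(22061980258179495)/967970 ≈ 1687.9*I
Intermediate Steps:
J = -2178
T = -6453767/1935940 (T = -1 + (-4517827/483985)/4 = -1 + (-4517827*1/483985)/4 = -1 + (1/4)*(-4517827/483985) = -1 - 4517827/1935940 = -6453767/1935940 ≈ -3.3337)
z(D, m) = m + 1570*D + D*m
sqrt(T + z(J, -262)) = sqrt(-6453767/1935940 + (-262 + 1570*(-2178) - 2178*(-262))) = sqrt(-6453767/1935940 + (-262 - 3419460 + 570636)) = sqrt(-6453767/1935940 - 2849086) = sqrt(-5515666004607/1935940) = 11*I*sqrt(22061980258179495)/967970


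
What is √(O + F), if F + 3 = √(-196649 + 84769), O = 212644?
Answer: √(212641 + 2*I*√27970) ≈ 461.13 + 0.363*I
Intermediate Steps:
F = -3 + 2*I*√27970 (F = -3 + √(-196649 + 84769) = -3 + √(-111880) = -3 + 2*I*√27970 ≈ -3.0 + 334.48*I)
√(O + F) = √(212644 + (-3 + 2*I*√27970)) = √(212641 + 2*I*√27970)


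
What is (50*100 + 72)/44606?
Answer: 2536/22303 ≈ 0.11371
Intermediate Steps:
(50*100 + 72)/44606 = (5000 + 72)*(1/44606) = 5072*(1/44606) = 2536/22303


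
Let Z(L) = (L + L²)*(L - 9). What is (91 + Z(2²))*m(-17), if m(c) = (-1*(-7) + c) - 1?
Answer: 99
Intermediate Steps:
m(c) = 6 + c (m(c) = (7 + c) - 1 = 6 + c)
Z(L) = (-9 + L)*(L + L²) (Z(L) = (L + L²)*(-9 + L) = (-9 + L)*(L + L²))
(91 + Z(2²))*m(-17) = (91 + 2²*(-9 + (2²)² - 8*2²))*(6 - 17) = (91 + 4*(-9 + 4² - 8*4))*(-11) = (91 + 4*(-9 + 16 - 32))*(-11) = (91 + 4*(-25))*(-11) = (91 - 100)*(-11) = -9*(-11) = 99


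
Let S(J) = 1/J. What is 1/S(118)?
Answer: 118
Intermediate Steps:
1/S(118) = 1/(1/118) = 118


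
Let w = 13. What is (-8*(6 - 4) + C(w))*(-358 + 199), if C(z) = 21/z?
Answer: 29733/13 ≈ 2287.2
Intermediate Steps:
(-8*(6 - 4) + C(w))*(-358 + 199) = (-8*(6 - 4) + 21/13)*(-358 + 199) = (-8*2 + 21*(1/13))*(-159) = (-16 + 21/13)*(-159) = -187/13*(-159) = 29733/13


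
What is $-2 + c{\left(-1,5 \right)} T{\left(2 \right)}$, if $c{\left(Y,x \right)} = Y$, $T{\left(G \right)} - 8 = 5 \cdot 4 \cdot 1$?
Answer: $-30$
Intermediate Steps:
$T{\left(G \right)} = 28$ ($T{\left(G \right)} = 8 + 5 \cdot 4 \cdot 1 = 8 + 20 \cdot 1 = 8 + 20 = 28$)
$-2 + c{\left(-1,5 \right)} T{\left(2 \right)} = -2 - 28 = -30$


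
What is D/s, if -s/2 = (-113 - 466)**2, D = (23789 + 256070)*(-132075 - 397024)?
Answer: 148073117041/670482 ≈ 2.2085e+5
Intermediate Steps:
D = -148073117041 (D = 279859*(-529099) = -148073117041)
s = -670482 (s = -2*(-113 - 466)**2 = -2*(-579)**2 = -2*335241 = -670482)
D/s = -148073117041/(-670482) = -148073117041*(-1/670482) = 148073117041/670482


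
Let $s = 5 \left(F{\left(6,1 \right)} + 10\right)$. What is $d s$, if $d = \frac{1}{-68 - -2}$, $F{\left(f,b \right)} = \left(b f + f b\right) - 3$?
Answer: $- \frac{95}{66} \approx -1.4394$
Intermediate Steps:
$F{\left(f,b \right)} = -3 + 2 b f$ ($F{\left(f,b \right)} = \left(b f + b f\right) - 3 = 2 b f - 3 = -3 + 2 b f$)
$d = - \frac{1}{66}$ ($d = \frac{1}{-68 + 2} = \frac{1}{-66} = - \frac{1}{66} \approx -0.015152$)
$s = 95$ ($s = 5 \left(\left(-3 + 2 \cdot 1 \cdot 6\right) + 10\right) = 5 \left(\left(-3 + 12\right) + 10\right) = 5 \left(9 + 10\right) = 5 \cdot 19 = 95$)
$d s = \left(- \frac{1}{66}\right) 95 = - \frac{95}{66}$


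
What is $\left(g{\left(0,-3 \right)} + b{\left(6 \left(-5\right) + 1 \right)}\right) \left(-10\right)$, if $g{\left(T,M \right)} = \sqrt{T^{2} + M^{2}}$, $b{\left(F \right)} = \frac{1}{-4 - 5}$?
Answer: $- \frac{260}{9} \approx -28.889$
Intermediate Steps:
$b{\left(F \right)} = - \frac{1}{9}$ ($b{\left(F \right)} = \frac{1}{-9} = - \frac{1}{9}$)
$g{\left(T,M \right)} = \sqrt{M^{2} + T^{2}}$
$\left(g{\left(0,-3 \right)} + b{\left(6 \left(-5\right) + 1 \right)}\right) \left(-10\right) = \left(\sqrt{\left(-3\right)^{2} + 0^{2}} - \frac{1}{9}\right) \left(-10\right) = \left(\sqrt{9 + 0} - \frac{1}{9}\right) \left(-10\right) = \left(\sqrt{9} - \frac{1}{9}\right) \left(-10\right) = \left(3 - \frac{1}{9}\right) \left(-10\right) = \frac{26}{9} \left(-10\right) = - \frac{260}{9}$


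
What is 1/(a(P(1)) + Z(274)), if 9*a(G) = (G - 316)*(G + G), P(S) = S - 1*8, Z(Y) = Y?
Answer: 9/6988 ≈ 0.0012879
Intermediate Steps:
P(S) = -8 + S (P(S) = S - 8 = -8 + S)
a(G) = 2*G*(-316 + G)/9 (a(G) = ((G - 316)*(G + G))/9 = ((-316 + G)*(2*G))/9 = (2*G*(-316 + G))/9 = 2*G*(-316 + G)/9)
1/(a(P(1)) + Z(274)) = 1/(2*(-8 + 1)*(-316 + (-8 + 1))/9 + 274) = 1/((2/9)*(-7)*(-316 - 7) + 274) = 1/((2/9)*(-7)*(-323) + 274) = 1/(4522/9 + 274) = 1/(6988/9) = 9/6988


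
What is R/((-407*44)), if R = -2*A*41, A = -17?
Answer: -697/8954 ≈ -0.077842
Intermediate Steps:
R = 1394 (R = -2*(-17)*41 = 34*41 = 1394)
R/((-407*44)) = 1394/((-407*44)) = 1394/(-17908) = 1394*(-1/17908) = -697/8954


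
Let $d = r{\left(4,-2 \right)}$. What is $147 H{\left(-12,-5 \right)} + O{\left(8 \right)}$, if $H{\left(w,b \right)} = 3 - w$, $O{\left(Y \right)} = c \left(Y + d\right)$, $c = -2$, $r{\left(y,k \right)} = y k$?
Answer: $2205$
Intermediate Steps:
$r{\left(y,k \right)} = k y$
$d = -8$ ($d = \left(-2\right) 4 = -8$)
$O{\left(Y \right)} = 16 - 2 Y$ ($O{\left(Y \right)} = - 2 \left(Y - 8\right) = - 2 \left(-8 + Y\right) = 16 - 2 Y$)
$147 H{\left(-12,-5 \right)} + O{\left(8 \right)} = 147 \left(3 - -12\right) + \left(16 - 16\right) = 147 \left(3 + 12\right) + \left(16 - 16\right) = 147 \cdot 15 + 0 = 2205 + 0 = 2205$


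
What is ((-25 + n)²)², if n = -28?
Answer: 7890481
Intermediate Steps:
((-25 + n)²)² = ((-25 - 28)²)² = ((-53)²)² = 2809² = 7890481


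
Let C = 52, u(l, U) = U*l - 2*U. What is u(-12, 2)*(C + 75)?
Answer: -3556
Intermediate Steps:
u(l, U) = -2*U + U*l
u(-12, 2)*(C + 75) = (2*(-2 - 12))*(52 + 75) = (2*(-14))*127 = -28*127 = -3556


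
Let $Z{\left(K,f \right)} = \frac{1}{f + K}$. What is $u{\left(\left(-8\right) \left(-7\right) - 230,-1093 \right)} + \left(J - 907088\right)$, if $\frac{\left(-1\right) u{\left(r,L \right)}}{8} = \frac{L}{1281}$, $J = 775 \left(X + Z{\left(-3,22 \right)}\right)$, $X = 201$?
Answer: $- \frac{18285048196}{24339} \approx -7.5127 \cdot 10^{5}$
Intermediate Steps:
$Z{\left(K,f \right)} = \frac{1}{K + f}$
$J = \frac{2960500}{19}$ ($J = 775 \left(201 + \frac{1}{-3 + 22}\right) = 775 \left(201 + \frac{1}{19}\right) = 775 \cdot \frac{3820}{19} = \frac{2960500}{19} \approx 1.5582 \cdot 10^{5}$)
$u{\left(r,L \right)} = - \frac{8 L}{1281}$ ($u{\left(r,L \right)} = - 8 \frac{L}{1281} = - \frac{8 L}{1281}$)
$u{\left(\left(-8\right) \left(-7\right) - 230,-1093 \right)} + \left(J - 907088\right) = \left(- \frac{8}{1281}\right) \left(-1093\right) + \left(\frac{2960500}{19} - 907088\right) = \frac{8744}{1281} - \frac{14274172}{19} = - \frac{18285048196}{24339}$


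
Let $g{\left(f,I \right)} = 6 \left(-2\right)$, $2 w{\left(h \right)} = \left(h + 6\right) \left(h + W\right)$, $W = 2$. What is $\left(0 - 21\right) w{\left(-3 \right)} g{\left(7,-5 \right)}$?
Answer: $-378$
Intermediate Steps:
$w{\left(h \right)} = \frac{\left(2 + h\right) \left(6 + h\right)}{2}$ ($w{\left(h \right)} = \frac{\left(h + 6\right) \left(h + 2\right)}{2} = \frac{\left(6 + h\right) \left(2 + h\right)}{2} = \frac{\left(2 + h\right) \left(6 + h\right)}{2}$)
$g{\left(f,I \right)} = -12$
$\left(0 - 21\right) w{\left(-3 \right)} g{\left(7,-5 \right)} = \left(0 - 21\right) \left(6 + \frac{\left(-3\right)^{2}}{2} + 4 \left(-3\right)\right) \left(-12\right) = - 21 \left(6 + \frac{1}{2} \cdot 9 - 12\right) \left(-12\right) = - 21 \left(6 + \frac{9}{2} - 12\right) \left(-12\right) = \left(-21\right) \left(- \frac{3}{2}\right) \left(-12\right) = \frac{63}{2} \left(-12\right) = -378$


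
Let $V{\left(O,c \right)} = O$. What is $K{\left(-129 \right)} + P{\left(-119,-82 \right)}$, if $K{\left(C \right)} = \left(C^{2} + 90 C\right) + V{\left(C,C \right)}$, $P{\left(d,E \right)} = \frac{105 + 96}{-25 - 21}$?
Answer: $\frac{225291}{46} \approx 4897.6$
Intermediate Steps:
$P{\left(d,E \right)} = - \frac{201}{46}$ ($P{\left(d,E \right)} = \frac{201}{-46} = 201 \left(- \frac{1}{46}\right) = - \frac{201}{46}$)
$K{\left(C \right)} = C^{2} + 91 C$ ($K{\left(C \right)} = \left(C^{2} + 90 C\right) + C = C^{2} + 91 C$)
$K{\left(-129 \right)} + P{\left(-119,-82 \right)} = - 129 \left(91 - 129\right) - \frac{201}{46} = \left(-129\right) \left(-38\right) - \frac{201}{46} = 4902 - \frac{201}{46} = \frac{225291}{46}$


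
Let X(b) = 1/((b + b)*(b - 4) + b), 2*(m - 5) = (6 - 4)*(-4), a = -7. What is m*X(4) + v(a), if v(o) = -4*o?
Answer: 113/4 ≈ 28.250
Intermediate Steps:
m = 1 (m = 5 + ((6 - 4)*(-4))/2 = 5 + (2*(-4))/2 = 5 + (½)*(-8) = 5 - 4 = 1)
X(b) = 1/(b + 2*b*(-4 + b)) (X(b) = 1/((2*b)*(-4 + b) + b) = 1/(2*b*(-4 + b) + b) = 1/(b + 2*b*(-4 + b)))
m*X(4) + v(a) = 1*(1/(4*(-7 + 2*4))) - 4*(-7) = 1*(1/(4*(-7 + 8))) + 28 = 1*((¼)/1) + 28 = 1*((¼)*1) + 28 = 1*(¼) + 28 = ¼ + 28 = 113/4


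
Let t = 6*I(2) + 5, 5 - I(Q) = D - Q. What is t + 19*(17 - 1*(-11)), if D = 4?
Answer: 555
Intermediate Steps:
I(Q) = 1 + Q (I(Q) = 5 - (4 - Q) = 5 + (-4 + Q) = 1 + Q)
t = 23 (t = 6*(1 + 2) + 5 = 6*3 + 5 = 18 + 5 = 23)
t + 19*(17 - 1*(-11)) = 23 + 19*(17 - 1*(-11)) = 23 + 19*(17 + 11) = 23 + 19*28 = 23 + 532 = 555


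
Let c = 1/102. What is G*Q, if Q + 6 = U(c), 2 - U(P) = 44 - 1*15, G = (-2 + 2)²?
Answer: 0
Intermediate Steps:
c = 1/102 ≈ 0.0098039
G = 0 (G = 0² = 0)
U(P) = -27 (U(P) = 2 - (44 - 1*15) = 2 - (44 - 15) = 2 - 1*29 = 2 - 29 = -27)
Q = -33 (Q = -6 - 27 = -33)
G*Q = 0*(-33) = 0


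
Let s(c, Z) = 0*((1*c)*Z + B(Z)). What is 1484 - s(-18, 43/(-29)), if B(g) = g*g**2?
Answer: 1484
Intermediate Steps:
B(g) = g**3
s(c, Z) = 0 (s(c, Z) = 0*((1*c)*Z + Z**3) = 0*(c*Z + Z**3) = 0*(Z*c + Z**3) = 0*(Z**3 + Z*c) = 0)
1484 - s(-18, 43/(-29)) = 1484 - 1*0 = 1484 + 0 = 1484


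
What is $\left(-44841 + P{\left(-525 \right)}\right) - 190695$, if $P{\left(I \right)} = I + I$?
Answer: $-236586$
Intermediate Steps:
$P{\left(I \right)} = 2 I$
$\left(-44841 + P{\left(-525 \right)}\right) - 190695 = \left(-44841 + 2 \left(-525\right)\right) - 190695 = \left(-44841 - 1050\right) - 190695 = -45891 - 190695 = -236586$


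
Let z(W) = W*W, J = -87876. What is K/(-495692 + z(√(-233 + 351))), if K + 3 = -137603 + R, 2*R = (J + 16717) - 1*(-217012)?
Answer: 129359/991148 ≈ 0.13051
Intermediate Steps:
R = 145853/2 (R = ((-87876 + 16717) - 1*(-217012))/2 = (-71159 + 217012)/2 = (½)*145853 = 145853/2 ≈ 72927.)
z(W) = W²
K = -129359/2 (K = -3 + (-137603 + 145853/2) = -3 - 129353/2 = -129359/2 ≈ -64680.)
K/(-495692 + z(√(-233 + 351))) = -129359/(2*(-495692 + (√(-233 + 351))²)) = -129359/(2*(-495692 + (√118)²)) = -129359/(2*(-495692 + 118)) = -129359/2/(-495574) = -129359/2*(-1/495574) = 129359/991148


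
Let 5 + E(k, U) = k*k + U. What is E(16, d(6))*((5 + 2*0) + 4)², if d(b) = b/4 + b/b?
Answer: 41067/2 ≈ 20534.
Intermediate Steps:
d(b) = 1 + b/4 (d(b) = b*(¼) + 1 = b/4 + 1 = 1 + b/4)
E(k, U) = -5 + U + k² (E(k, U) = -5 + (k*k + U) = -5 + (k² + U) = -5 + (U + k²) = -5 + U + k²)
E(16, d(6))*((5 + 2*0) + 4)² = (-5 + (1 + (¼)*6) + 16²)*((5 + 2*0) + 4)² = (-5 + (1 + 3/2) + 256)*((5 + 0) + 4)² = (-5 + 5/2 + 256)*(5 + 4)² = (507/2)*9² = (507/2)*81 = 41067/2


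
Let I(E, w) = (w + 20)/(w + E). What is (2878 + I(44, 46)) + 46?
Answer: 43871/15 ≈ 2924.7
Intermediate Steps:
I(E, w) = (20 + w)/(E + w)
(2878 + I(44, 46)) + 46 = (2878 + (20 + 46)/(44 + 46)) + 46 = (2878 + 66/90) + 46 = (2878 + (1/90)*66) + 46 = (2878 + 11/15) + 46 = 43181/15 + 46 = 43871/15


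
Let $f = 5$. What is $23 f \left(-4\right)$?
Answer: $-460$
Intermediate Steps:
$23 f \left(-4\right) = 23 \cdot 5 \left(-4\right) = 115 \left(-4\right) = -460$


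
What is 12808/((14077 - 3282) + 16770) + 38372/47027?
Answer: 44866108/35035115 ≈ 1.2806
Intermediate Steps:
12808/((14077 - 3282) + 16770) + 38372/47027 = 12808/(10795 + 16770) + 38372*(1/47027) = 12808/27565 + 38372/47027 = 44866108/35035115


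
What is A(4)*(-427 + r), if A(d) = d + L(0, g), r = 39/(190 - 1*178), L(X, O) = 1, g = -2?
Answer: -8475/4 ≈ -2118.8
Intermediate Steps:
r = 13/4 (r = 39/(190 - 178) = 39/12 = 39*(1/12) = 13/4 ≈ 3.2500)
A(d) = 1 + d (A(d) = d + 1 = 1 + d)
A(4)*(-427 + r) = (1 + 4)*(-427 + 13/4) = 5*(-1695/4) = -8475/4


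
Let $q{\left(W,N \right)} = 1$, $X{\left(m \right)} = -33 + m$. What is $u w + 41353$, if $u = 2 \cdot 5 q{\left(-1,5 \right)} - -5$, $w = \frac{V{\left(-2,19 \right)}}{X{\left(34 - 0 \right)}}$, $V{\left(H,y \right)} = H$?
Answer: $41323$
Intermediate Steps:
$w = -2$ ($w = - \frac{2}{-33 + \left(34 - 0\right)} = - \frac{2}{-33 + \left(34 + 0\right)} = - \frac{2}{-33 + 34} = - \frac{2}{1} = \left(-2\right) 1 = -2$)
$u = 15$ ($u = 2 \cdot 5 \cdot 1 - -5 = 10 \cdot 1 + 5 = 10 + 5 = 15$)
$u w + 41353 = 15 \left(-2\right) + 41353 = -30 + 41353 = 41323$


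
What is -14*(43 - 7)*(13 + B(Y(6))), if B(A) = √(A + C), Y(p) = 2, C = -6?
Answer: -6552 - 1008*I ≈ -6552.0 - 1008.0*I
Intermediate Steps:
B(A) = √(-6 + A) (B(A) = √(A - 6) = √(-6 + A))
-14*(43 - 7)*(13 + B(Y(6))) = -14*(43 - 7)*(13 + √(-6 + 2)) = -504*(13 + √(-4)) = -504*(13 + 2*I) = -14*(468 + 72*I) = -6552 - 1008*I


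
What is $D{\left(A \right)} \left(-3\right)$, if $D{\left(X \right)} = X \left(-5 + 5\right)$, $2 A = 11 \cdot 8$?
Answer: $0$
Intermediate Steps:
$A = 44$ ($A = \frac{11 \cdot 8}{2} = \frac{1}{2} \cdot 88 = 44$)
$D{\left(X \right)} = 0$ ($D{\left(X \right)} = X 0 = 0$)
$D{\left(A \right)} \left(-3\right) = 0 \left(-3\right) = 0$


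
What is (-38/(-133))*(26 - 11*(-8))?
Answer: 228/7 ≈ 32.571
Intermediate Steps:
(-38/(-133))*(26 - 11*(-8)) = (-38*(-1/133))*(26 + 88) = (2/7)*114 = 228/7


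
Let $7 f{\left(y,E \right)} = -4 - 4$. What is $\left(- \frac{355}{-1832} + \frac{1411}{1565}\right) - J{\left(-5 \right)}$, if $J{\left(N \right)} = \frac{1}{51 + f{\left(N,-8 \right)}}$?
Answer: $\frac{1075974363}{1000610920} \approx 1.0753$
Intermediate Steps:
$f{\left(y,E \right)} = - \frac{8}{7}$ ($f{\left(y,E \right)} = \frac{-4 - 4}{7} = \frac{1}{7} \left(-8\right) = - \frac{8}{7}$)
$J{\left(N \right)} = \frac{7}{349}$ ($J{\left(N \right)} = \frac{1}{51 - \frac{8}{7}} = \frac{1}{\frac{349}{7}} = \frac{7}{349}$)
$\left(- \frac{355}{-1832} + \frac{1411}{1565}\right) - J{\left(-5 \right)} = \left(- \frac{355}{-1832} + \frac{1411}{1565}\right) - \frac{7}{349} = \left(\left(-355\right) \left(- \frac{1}{1832}\right) + 1411 \cdot \frac{1}{1565}\right) - \frac{7}{349} = \left(\frac{355}{1832} + \frac{1411}{1565}\right) - \frac{7}{349} = \frac{3140527}{2867080} - \frac{7}{349} = \frac{1075974363}{1000610920}$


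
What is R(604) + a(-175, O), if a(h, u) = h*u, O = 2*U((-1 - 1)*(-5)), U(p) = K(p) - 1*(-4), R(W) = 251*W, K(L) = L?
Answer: 146704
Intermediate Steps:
U(p) = 4 + p (U(p) = p - 1*(-4) = p + 4 = 4 + p)
O = 28 (O = 2*(4 + (-1 - 1)*(-5)) = 2*(4 - 2*(-5)) = 2*(4 + 10) = 2*14 = 28)
R(604) + a(-175, O) = 251*604 - 175*28 = 151604 - 4900 = 146704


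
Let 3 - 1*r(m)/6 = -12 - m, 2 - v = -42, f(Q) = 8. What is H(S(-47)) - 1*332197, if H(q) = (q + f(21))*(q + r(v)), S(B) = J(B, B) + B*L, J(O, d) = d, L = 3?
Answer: -362077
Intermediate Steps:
v = 44 (v = 2 - 1*(-42) = 2 + 42 = 44)
r(m) = 90 + 6*m (r(m) = 18 - 6*(-12 - m) = 18 + (72 + 6*m) = 90 + 6*m)
S(B) = 4*B (S(B) = B + B*3 = B + 3*B = 4*B)
H(q) = (8 + q)*(354 + q) (H(q) = (q + 8)*(q + (90 + 6*44)) = (8 + q)*(q + (90 + 264)) = (8 + q)*(q + 354) = (8 + q)*(354 + q))
H(S(-47)) - 1*332197 = (2832 + (4*(-47))**2 + 362*(4*(-47))) - 1*332197 = (2832 + (-188)**2 + 362*(-188)) - 332197 = (2832 + 35344 - 68056) - 332197 = -29880 - 332197 = -362077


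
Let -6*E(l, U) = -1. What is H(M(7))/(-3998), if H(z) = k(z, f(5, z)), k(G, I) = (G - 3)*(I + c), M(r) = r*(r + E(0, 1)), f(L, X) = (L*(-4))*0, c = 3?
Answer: -283/7996 ≈ -0.035393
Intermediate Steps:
E(l, U) = ⅙ (E(l, U) = -⅙*(-1) = ⅙)
f(L, X) = 0 (f(L, X) = -4*L*0 = 0)
M(r) = r*(⅙ + r) (M(r) = r*(r + ⅙) = r*(⅙ + r))
k(G, I) = (-3 + G)*(3 + I) (k(G, I) = (G - 3)*(I + 3) = (-3 + G)*(3 + I))
H(z) = -9 + 3*z (H(z) = -9 - 3*0 + 3*z + z*0 = -9 + 0 + 3*z + 0 = -9 + 3*z)
H(M(7))/(-3998) = (-9 + 3*(7*(⅙ + 7)))/(-3998) = (-9 + 3*(7*(43/6)))*(-1/3998) = (-9 + 3*(301/6))*(-1/3998) = (-9 + 301/2)*(-1/3998) = (283/2)*(-1/3998) = -283/7996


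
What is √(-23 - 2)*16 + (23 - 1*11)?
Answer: 12 + 80*I ≈ 12.0 + 80.0*I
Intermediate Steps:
√(-23 - 2)*16 + (23 - 1*11) = √(-25)*16 + (23 - 11) = (5*I)*16 + 12 = 80*I + 12 = 12 + 80*I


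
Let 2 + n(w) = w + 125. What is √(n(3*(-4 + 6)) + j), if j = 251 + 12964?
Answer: 4*√834 ≈ 115.52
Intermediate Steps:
n(w) = 123 + w (n(w) = -2 + (w + 125) = -2 + (125 + w) = 123 + w)
j = 13215
√(n(3*(-4 + 6)) + j) = √((123 + 3*(-4 + 6)) + 13215) = √((123 + 3*2) + 13215) = √((123 + 6) + 13215) = √(129 + 13215) = √13344 = 4*√834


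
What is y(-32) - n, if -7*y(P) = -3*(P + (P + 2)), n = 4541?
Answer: -31973/7 ≈ -4567.6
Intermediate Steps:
y(P) = 6/7 + 6*P/7 (y(P) = -(-3)*(P + (P + 2))/7 = -(-3)*(P + (2 + P))/7 = -(-3)*(2 + 2*P)/7 = -(-6 - 6*P)/7 = 6/7 + 6*P/7)
y(-32) - n = (6/7 + (6/7)*(-32)) - 1*4541 = (6/7 - 192/7) - 4541 = -186/7 - 4541 = -31973/7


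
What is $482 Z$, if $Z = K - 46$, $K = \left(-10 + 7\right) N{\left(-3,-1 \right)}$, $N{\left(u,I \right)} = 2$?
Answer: $-25064$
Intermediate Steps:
$K = -6$ ($K = \left(-10 + 7\right) 2 = \left(-3\right) 2 = -6$)
$Z = -52$ ($Z = -6 - 46 = -52$)
$482 Z = 482 \left(-52\right) = -25064$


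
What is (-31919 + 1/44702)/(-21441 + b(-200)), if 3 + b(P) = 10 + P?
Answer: 1426843137/967083068 ≈ 1.4754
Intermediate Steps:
b(P) = 7 + P (b(P) = -3 + (10 + P) = 7 + P)
(-31919 + 1/44702)/(-21441 + b(-200)) = (-31919 + 1/44702)/(-21441 + (7 - 200)) = (-31919 + 1/44702)/(-21441 - 193) = -1426843137/44702/(-21634) = -1426843137/44702*(-1/21634) = 1426843137/967083068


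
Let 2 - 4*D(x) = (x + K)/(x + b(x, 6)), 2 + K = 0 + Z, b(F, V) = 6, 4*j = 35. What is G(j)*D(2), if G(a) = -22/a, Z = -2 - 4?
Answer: -121/70 ≈ -1.7286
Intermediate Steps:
j = 35/4 (j = (¼)*35 = 35/4 ≈ 8.7500)
Z = -6
K = -8 (K = -2 + (0 - 6) = -2 - 6 = -8)
D(x) = ½ - (-8 + x)/(4*(6 + x)) (D(x) = ½ - (x - 8)/(4*(x + 6)) = ½ - (-8 + x)/(4*(6 + x)))
G(j)*D(2) = (-22/35/4)*((20 + 2)/(4*(6 + 2))) = (-22*4/35)*((¼)*22/8) = -22*22/(35*8) = -88/35*11/16 = -121/70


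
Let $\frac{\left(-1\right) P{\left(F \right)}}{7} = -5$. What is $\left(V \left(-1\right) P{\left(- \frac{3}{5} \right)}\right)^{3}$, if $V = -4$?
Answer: $2744000$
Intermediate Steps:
$P{\left(F \right)} = 35$ ($P{\left(F \right)} = \left(-7\right) \left(-5\right) = 35$)
$\left(V \left(-1\right) P{\left(- \frac{3}{5} \right)}\right)^{3} = \left(\left(-4\right) \left(-1\right) 35\right)^{3} = \left(4 \cdot 35\right)^{3} = 140^{3} = 2744000$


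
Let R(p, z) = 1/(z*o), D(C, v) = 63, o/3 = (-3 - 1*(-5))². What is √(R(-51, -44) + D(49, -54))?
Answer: √1097679/132 ≈ 7.9371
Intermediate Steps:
o = 12 (o = 3*(-3 - 1*(-5))² = 3*(-3 + 5)² = 3*2² = 3*4 = 12)
R(p, z) = 1/(12*z) (R(p, z) = 1/(z*12) = 1/(12*z))
√(R(-51, -44) + D(49, -54)) = √((1/12)/(-44) + 63) = √((1/12)*(-1/44) + 63) = √(-1/528 + 63) = √(33263/528) = √1097679/132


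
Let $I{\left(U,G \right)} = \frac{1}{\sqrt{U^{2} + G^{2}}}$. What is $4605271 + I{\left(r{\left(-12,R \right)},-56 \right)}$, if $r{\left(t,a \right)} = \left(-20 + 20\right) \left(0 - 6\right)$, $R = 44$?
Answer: $\frac{257895177}{56} \approx 4.6053 \cdot 10^{6}$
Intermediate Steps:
$r{\left(t,a \right)} = 0$ ($r{\left(t,a \right)} = 0 \left(-6\right) = 0$)
$I{\left(U,G \right)} = \frac{1}{\sqrt{G^{2} + U^{2}}}$
$4605271 + I{\left(r{\left(-12,R \right)},-56 \right)} = 4605271 + \frac{1}{\sqrt{\left(-56\right)^{2} + 0^{2}}} = 4605271 + \frac{1}{\sqrt{3136 + 0}} = 4605271 + \frac{1}{\sqrt{3136}} = 4605271 + \frac{1}{56} = \frac{257895177}{56}$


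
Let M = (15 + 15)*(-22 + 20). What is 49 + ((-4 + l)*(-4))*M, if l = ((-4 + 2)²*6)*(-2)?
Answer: -12431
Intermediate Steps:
l = -48 (l = ((-2)²*6)*(-2) = (4*6)*(-2) = 24*(-2) = -48)
M = -60 (M = 30*(-2) = -60)
49 + ((-4 + l)*(-4))*M = 49 + ((-4 - 48)*(-4))*(-60) = 49 - 52*(-4)*(-60) = 49 + 208*(-60) = 49 - 12480 = -12431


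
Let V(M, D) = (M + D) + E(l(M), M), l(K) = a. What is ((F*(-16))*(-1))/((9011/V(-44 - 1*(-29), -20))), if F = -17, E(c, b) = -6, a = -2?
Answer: 11152/9011 ≈ 1.2376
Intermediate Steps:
l(K) = -2
V(M, D) = -6 + D + M (V(M, D) = (M + D) - 6 = (D + M) - 6 = -6 + D + M)
((F*(-16))*(-1))/((9011/V(-44 - 1*(-29), -20))) = (-17*(-16)*(-1))/((9011/(-6 - 20 + (-44 - 1*(-29))))) = (272*(-1))/((9011/(-6 - 20 + (-44 + 29)))) = -272/(9011/(-6 - 20 - 15)) = -272/(9011/(-41)) = -272/(9011*(-1/41)) = -272/(-9011/41) = -272*(-41/9011) = 11152/9011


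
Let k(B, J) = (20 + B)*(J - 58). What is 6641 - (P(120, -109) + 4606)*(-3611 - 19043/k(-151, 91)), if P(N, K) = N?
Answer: 73713240103/4323 ≈ 1.7051e+7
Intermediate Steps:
k(B, J) = (-58 + J)*(20 + B) (k(B, J) = (20 + B)*(-58 + J) = (-58 + J)*(20 + B))
6641 - (P(120, -109) + 4606)*(-3611 - 19043/k(-151, 91)) = 6641 - (120 + 4606)*(-3611 - 19043/(-1160 - 58*(-151) + 20*91 - 151*91)) = 6641 - 4726*(-3611 - 19043/(-1160 + 8758 + 1820 - 13741)) = 6641 - 4726*(-3611 - 19043/(-4323)) = 6641 - 4726*(-3611 - 19043*(-1/4323)) = 6641 - 4726*(-3611 + 19043/4323) = 6641 - 4726*(-15591310)/4323 = 6641 - 1*(-73684531060/4323) = 6641 + 73684531060/4323 = 73713240103/4323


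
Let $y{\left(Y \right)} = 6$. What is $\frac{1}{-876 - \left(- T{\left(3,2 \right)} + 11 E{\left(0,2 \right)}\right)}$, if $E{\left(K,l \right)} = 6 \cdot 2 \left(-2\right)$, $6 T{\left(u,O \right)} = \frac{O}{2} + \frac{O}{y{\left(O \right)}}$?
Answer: $- \frac{9}{5506} \approx -0.0016346$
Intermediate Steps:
$T{\left(u,O \right)} = \frac{O}{9}$ ($T{\left(u,O \right)} = \frac{\frac{O}{2} + \frac{O}{6}}{6} = \frac{\frac{2}{3} O}{6} = \frac{O}{9}$)
$E{\left(K,l \right)} = -24$ ($E{\left(K,l \right)} = 12 \left(-2\right) = -24$)
$\frac{1}{-876 - \left(- T{\left(3,2 \right)} + 11 E{\left(0,2 \right)}\right)} = \frac{1}{-876 + \left(\left(-11\right) \left(-24\right) + \frac{1}{9} \cdot 2\right)} = \frac{1}{-876 + \left(264 + \frac{2}{9}\right)} = \frac{1}{-876 + \frac{2378}{9}} = \frac{1}{- \frac{5506}{9}} = - \frac{9}{5506}$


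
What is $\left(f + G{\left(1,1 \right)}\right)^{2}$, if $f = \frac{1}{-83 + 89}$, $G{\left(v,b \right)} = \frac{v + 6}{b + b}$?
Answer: $\frac{121}{9} \approx 13.444$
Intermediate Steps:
$G{\left(v,b \right)} = \frac{6 + v}{2 b}$
$f = \frac{1}{6} \approx 0.16667$
$\left(f + G{\left(1,1 \right)}\right)^{2} = \left(\frac{1}{6} + \frac{6 + 1}{2 \cdot 1}\right)^{2} = \left(\frac{1}{6} + \frac{1}{2} \cdot 1 \cdot 7\right)^{2} = \left(\frac{1}{6} + \frac{7}{2}\right)^{2} = \left(\frac{11}{3}\right)^{2} = \frac{121}{9}$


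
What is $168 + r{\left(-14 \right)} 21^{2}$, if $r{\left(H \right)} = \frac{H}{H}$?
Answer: $609$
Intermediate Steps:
$r{\left(H \right)} = 1$
$168 + r{\left(-14 \right)} 21^{2} = 168 + 1 \cdot 21^{2} = 168 + 1 \cdot 441 = 168 + 441 = 609$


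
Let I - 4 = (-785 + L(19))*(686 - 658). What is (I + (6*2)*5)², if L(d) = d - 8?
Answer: 466905664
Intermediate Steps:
L(d) = -8 + d
I = -21668 (I = 4 + (-785 + (-8 + 19))*(686 - 658) = 4 + (-785 + 11)*28 = 4 - 774*28 = 4 - 21672 = -21668)
(I + (6*2)*5)² = (-21668 + (6*2)*5)² = (-21668 + 12*5)² = (-21668 + 60)² = (-21608)² = 466905664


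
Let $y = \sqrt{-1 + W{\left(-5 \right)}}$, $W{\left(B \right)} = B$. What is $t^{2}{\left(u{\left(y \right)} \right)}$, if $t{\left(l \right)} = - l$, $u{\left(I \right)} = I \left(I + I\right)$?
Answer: $144$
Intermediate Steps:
$y = i \sqrt{6}$ ($y = \sqrt{-1 - 5} = \sqrt{-6} = i \sqrt{6} \approx 2.4495 i$)
$u{\left(I \right)} = 2 I^{2}$ ($u{\left(I \right)} = I 2 I = 2 I^{2}$)
$t^{2}{\left(u{\left(y \right)} \right)} = \left(- 2 \left(i \sqrt{6}\right)^{2}\right)^{2} = \left(- 2 \left(-6\right)\right)^{2} = \left(\left(-1\right) \left(-12\right)\right)^{2} = 12^{2} = 144$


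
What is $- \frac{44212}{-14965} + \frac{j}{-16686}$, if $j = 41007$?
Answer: $\frac{41350559}{83235330} \approx 0.49679$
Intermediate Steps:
$- \frac{44212}{-14965} + \frac{j}{-16686} = - \frac{44212}{-14965} + \frac{41007}{-16686} = \left(-44212\right) \left(- \frac{1}{14965}\right) + 41007 \left(- \frac{1}{16686}\right) = \frac{44212}{14965} - \frac{13669}{5562} = \frac{41350559}{83235330}$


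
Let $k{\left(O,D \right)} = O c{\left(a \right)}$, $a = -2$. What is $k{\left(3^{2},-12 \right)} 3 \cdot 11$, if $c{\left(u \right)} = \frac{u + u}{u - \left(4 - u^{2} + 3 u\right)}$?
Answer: $-297$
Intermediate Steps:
$c{\left(u \right)} = \frac{2 u}{-4 + u^{2} - 2 u}$ ($c{\left(u \right)} = \frac{2 u}{u - \left(4 - u^{2} + 3 u\right)} = \frac{2 u}{-4 + u^{2} - 2 u}$)
$k{\left(O,D \right)} = - O$ ($k{\left(O,D \right)} = O 2 \left(-2\right) \frac{1}{-4 + \left(-2\right)^{2} - -4} = O 2 \left(-2\right) \frac{1}{-4 + 4 + 4} = O 2 \left(-2\right) \frac{1}{4} = O \left(-1\right) = - O$)
$k{\left(3^{2},-12 \right)} 3 \cdot 11 = - 3^{2} \cdot 3 \cdot 11 = \left(-1\right) 9 \cdot 33 = \left(-9\right) 33 = -297$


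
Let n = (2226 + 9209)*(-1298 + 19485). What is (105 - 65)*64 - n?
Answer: -207965785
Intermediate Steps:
n = 207968345 (n = 11435*18187 = 207968345)
(105 - 65)*64 - n = (105 - 65)*64 - 1*207968345 = 40*64 - 207968345 = 2560 - 207968345 = -207965785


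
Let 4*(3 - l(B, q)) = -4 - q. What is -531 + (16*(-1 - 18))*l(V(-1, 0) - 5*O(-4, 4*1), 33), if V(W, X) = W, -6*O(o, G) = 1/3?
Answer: -4255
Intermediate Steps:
O(o, G) = -1/18 (O(o, G) = -1/6/3 = -1/6*1/3 = -1/18)
l(B, q) = 4 + q/4 (l(B, q) = 3 - (-4 - q)/4 = 3 + (1 + q/4) = 4 + q/4)
-531 + (16*(-1 - 18))*l(V(-1, 0) - 5*O(-4, 4*1), 33) = -531 + (16*(-1 - 18))*(4 + (1/4)*33) = -531 + (16*(-19))*(4 + 33/4) = -531 - 304*49/4 = -531 - 3724 = -4255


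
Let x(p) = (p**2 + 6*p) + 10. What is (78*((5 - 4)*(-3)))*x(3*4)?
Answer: -52884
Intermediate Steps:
x(p) = 10 + p**2 + 6*p
(78*((5 - 4)*(-3)))*x(3*4) = (78*((5 - 4)*(-3)))*(10 + (3*4)**2 + 6*(3*4)) = (78*(1*(-3)))*(10 + 12**2 + 6*12) = (78*(-3))*(10 + 144 + 72) = -234*226 = -52884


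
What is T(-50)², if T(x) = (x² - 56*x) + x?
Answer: 27562500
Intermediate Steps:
T(x) = x² - 55*x
T(-50)² = (-50*(-55 - 50))² = (-50*(-105))² = 5250² = 27562500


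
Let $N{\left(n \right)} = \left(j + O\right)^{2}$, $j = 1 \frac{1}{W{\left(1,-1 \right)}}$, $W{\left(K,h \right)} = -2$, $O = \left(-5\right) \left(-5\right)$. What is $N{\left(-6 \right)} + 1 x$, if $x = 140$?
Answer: $\frac{2961}{4} \approx 740.25$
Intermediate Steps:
$O = 25$
$j = - \frac{1}{2}$ ($j = 1 \frac{1}{-2} = 1 \left(- \frac{1}{2}\right) = - \frac{1}{2} \approx -0.5$)
$N{\left(n \right)} = \frac{2401}{4}$ ($N{\left(n \right)} = \left(- \frac{1}{2} + 25\right)^{2} = \left(\frac{49}{2}\right)^{2} = \frac{2401}{4}$)
$N{\left(-6 \right)} + 1 x = \frac{2401}{4} + 1 \cdot 140 = \frac{2401}{4} + 140 = \frac{2961}{4}$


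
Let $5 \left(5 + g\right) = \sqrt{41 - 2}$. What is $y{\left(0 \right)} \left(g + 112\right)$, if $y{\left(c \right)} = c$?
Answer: $0$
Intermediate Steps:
$g = -5 + \frac{\sqrt{39}}{5}$ ($g = -5 + \frac{\sqrt{41 - 2}}{5} = -5 + \frac{\sqrt{39}}{5} \approx -3.751$)
$y{\left(0 \right)} \left(g + 112\right) = 0 \left(\left(-5 + \frac{\sqrt{39}}{5}\right) + 112\right) = 0 \left(107 + \frac{\sqrt{39}}{5}\right) = 0$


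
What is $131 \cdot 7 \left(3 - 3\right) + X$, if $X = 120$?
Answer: $120$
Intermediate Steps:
$131 \cdot 7 \left(3 - 3\right) + X = 131 \cdot 7 \left(3 - 3\right) + 120 = 131 \cdot 7 \cdot 0 + 120 = 131 \cdot 0 + 120 = 0 + 120 = 120$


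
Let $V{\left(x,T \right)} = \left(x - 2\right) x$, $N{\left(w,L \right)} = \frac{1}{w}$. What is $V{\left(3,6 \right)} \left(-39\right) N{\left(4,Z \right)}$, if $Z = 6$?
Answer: $- \frac{117}{4} \approx -29.25$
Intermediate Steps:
$V{\left(x,T \right)} = x \left(-2 + x\right)$ ($V{\left(x,T \right)} = \left(-2 + x\right) x = x \left(-2 + x\right)$)
$V{\left(3,6 \right)} \left(-39\right) N{\left(4,Z \right)} = \frac{3 \left(-2 + 3\right) \left(-39\right)}{4} = 3 \cdot 1 \left(-39\right) \frac{1}{4} = 3 \left(-39\right) \frac{1}{4} = \left(-117\right) \frac{1}{4} = - \frac{117}{4}$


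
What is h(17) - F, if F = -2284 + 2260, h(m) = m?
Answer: 41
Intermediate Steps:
F = -24
h(17) - F = 17 - 1*(-24) = 17 + 24 = 41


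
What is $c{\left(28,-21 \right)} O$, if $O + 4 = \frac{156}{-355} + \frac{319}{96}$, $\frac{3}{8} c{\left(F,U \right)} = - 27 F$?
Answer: $\frac{799071}{355} \approx 2250.9$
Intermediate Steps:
$c{\left(F,U \right)} = - 72 F$ ($c{\left(F,U \right)} = \frac{8 \left(- 27 F\right)}{3} = - 72 F$)
$O = - \frac{38051}{34080}$ ($O = -4 + \left(\frac{156}{-355} + \frac{319}{96}\right) = -4 + \left(156 \left(- \frac{1}{355}\right) + 319 \cdot \frac{1}{96}\right) = -4 + \left(- \frac{156}{355} + \frac{319}{96}\right) = -4 + \frac{98269}{34080} = - \frac{38051}{34080} \approx -1.1165$)
$c{\left(28,-21 \right)} O = \left(-72\right) 28 \left(- \frac{38051}{34080}\right) = \left(-2016\right) \left(- \frac{38051}{34080}\right) = \frac{799071}{355}$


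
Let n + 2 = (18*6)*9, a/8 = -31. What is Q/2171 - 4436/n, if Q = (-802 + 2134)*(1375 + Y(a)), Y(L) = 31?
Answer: 903488842/1052935 ≈ 858.07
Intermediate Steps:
a = -248 (a = 8*(-31) = -248)
Q = 1872792 (Q = (-802 + 2134)*(1375 + 31) = 1332*1406 = 1872792)
n = 970 (n = -2 + (18*6)*9 = -2 + 108*9 = -2 + 972 = 970)
Q/2171 - 4436/n = 1872792/2171 - 4436/970 = 1872792*(1/2171) - 4436*1/970 = 1872792/2171 - 2218/485 = 903488842/1052935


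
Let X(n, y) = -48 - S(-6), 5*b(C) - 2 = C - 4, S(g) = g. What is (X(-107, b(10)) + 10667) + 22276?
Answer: 32901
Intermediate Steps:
b(C) = -⅖ + C/5 (b(C) = ⅖ + (C - 4)/5 = ⅖ + (-4 + C)/5 = ⅖ + (-⅘ + C/5) = -⅖ + C/5)
X(n, y) = -42 (X(n, y) = -48 - 1*(-6) = -48 + 6 = -42)
(X(-107, b(10)) + 10667) + 22276 = (-42 + 10667) + 22276 = 10625 + 22276 = 32901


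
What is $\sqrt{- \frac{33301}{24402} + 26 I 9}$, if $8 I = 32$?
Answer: $\frac{\sqrt{11357871558}}{3486} \approx 30.572$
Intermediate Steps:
$I = 4$ ($I = \frac{1}{8} \cdot 32 = 4$)
$\sqrt{- \frac{33301}{24402} + 26 I 9} = \sqrt{- \frac{33301}{24402} + 26 \cdot 4 \cdot 9} = \sqrt{\left(-33301\right) \frac{1}{24402} + 104 \cdot 9} = \sqrt{- \frac{33301}{24402} + 936} = \sqrt{\frac{22806971}{24402}} = \frac{\sqrt{11357871558}}{3486}$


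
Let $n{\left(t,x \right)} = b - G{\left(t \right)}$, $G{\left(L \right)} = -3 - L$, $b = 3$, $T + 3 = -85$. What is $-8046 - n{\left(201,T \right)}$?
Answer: $-8253$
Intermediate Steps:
$T = -88$ ($T = -3 - 85 = -88$)
$n{\left(t,x \right)} = 6 + t$ ($n{\left(t,x \right)} = 3 - \left(-3 - t\right) = 3 + \left(3 + t\right) = 6 + t$)
$-8046 - n{\left(201,T \right)} = -8046 - \left(6 + 201\right) = -8046 - 207 = -8253$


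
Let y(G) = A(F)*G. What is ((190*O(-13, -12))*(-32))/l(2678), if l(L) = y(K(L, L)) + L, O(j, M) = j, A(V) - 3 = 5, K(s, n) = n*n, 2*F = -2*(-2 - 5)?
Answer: 608/441355 ≈ 0.0013776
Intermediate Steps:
F = 7 (F = (-2*(-2 - 5))/2 = (-2*(-7))/2 = (½)*14 = 7)
K(s, n) = n²
A(V) = 8 (A(V) = 3 + 5 = 8)
y(G) = 8*G
l(L) = L + 8*L² (l(L) = 8*L² + L = L + 8*L²)
((190*O(-13, -12))*(-32))/l(2678) = ((190*(-13))*(-32))/((2678*(1 + 8*2678))) = (-2470*(-32))/((2678*(1 + 21424))) = 79040/((2678*21425)) = 79040/57376150 = 79040*(1/57376150) = 608/441355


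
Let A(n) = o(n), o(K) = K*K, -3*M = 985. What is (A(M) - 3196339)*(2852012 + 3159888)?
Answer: -167111738229400/9 ≈ -1.8568e+13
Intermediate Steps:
M = -985/3 (M = -⅓*985 = -985/3 ≈ -328.33)
o(K) = K²
A(n) = n²
(A(M) - 3196339)*(2852012 + 3159888) = ((-985/3)² - 3196339)*(2852012 + 3159888) = (970225/9 - 3196339)*6011900 = -27796826/9*6011900 = -167111738229400/9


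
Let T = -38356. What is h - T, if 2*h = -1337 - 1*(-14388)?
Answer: 89763/2 ≈ 44882.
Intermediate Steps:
h = 13051/2 (h = (-1337 - 1*(-14388))/2 = (-1337 + 14388)/2 = (½)*13051 = 13051/2 ≈ 6525.5)
h - T = 13051/2 - 1*(-38356) = 13051/2 + 38356 = 89763/2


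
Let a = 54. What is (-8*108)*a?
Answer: -46656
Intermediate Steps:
(-8*108)*a = -8*108*54 = -864*54 = -46656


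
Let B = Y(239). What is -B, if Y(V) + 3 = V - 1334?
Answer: 1098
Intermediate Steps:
Y(V) = -1337 + V (Y(V) = -3 + (V - 1334) = -3 + (-1334 + V) = -1337 + V)
B = -1098 (B = -1337 + 239 = -1098)
-B = -1*(-1098) = 1098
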